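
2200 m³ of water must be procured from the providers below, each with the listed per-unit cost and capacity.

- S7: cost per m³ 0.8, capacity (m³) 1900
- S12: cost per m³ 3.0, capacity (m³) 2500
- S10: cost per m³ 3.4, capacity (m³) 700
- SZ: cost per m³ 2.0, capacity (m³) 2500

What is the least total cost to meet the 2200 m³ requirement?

Fill from the cheapest provider first.
S7 (0.8): use full 1900 → 300 m³ to go.
SZ (2.0): take the remaining 300 → done.
S12, S10: unused.
Cost = 1900×0.8 + 300×2.0 = 2120.

2120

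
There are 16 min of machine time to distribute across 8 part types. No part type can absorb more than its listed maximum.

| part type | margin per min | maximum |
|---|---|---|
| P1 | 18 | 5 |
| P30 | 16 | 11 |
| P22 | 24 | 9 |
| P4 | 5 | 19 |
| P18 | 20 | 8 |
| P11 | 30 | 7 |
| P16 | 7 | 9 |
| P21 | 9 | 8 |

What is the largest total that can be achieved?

Order the part types by margin per min: P11 30 > P22 24 > P18 20 > P1 18 > P30 16 > P21 9 > P16 7 > P4 5.
P11 takes 7 to reach its cap of 7 — 9 left.
P22 takes 9 to reach its cap of 9 — 0 left.
Total = 24×9 + 30×7 = 426.

426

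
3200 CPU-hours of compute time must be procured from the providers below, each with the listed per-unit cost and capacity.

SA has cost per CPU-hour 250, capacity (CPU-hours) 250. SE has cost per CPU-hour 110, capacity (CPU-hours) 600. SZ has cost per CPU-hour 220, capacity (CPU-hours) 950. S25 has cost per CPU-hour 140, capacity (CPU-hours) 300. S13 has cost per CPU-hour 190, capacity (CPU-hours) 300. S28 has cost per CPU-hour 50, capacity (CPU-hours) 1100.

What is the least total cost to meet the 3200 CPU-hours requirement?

Use providers in increasing cost order.
S28 at 50: take all 1100 CPU-hours — 2100 still needed.
SE (110): use full 600 — 1500 CPU-hours to go.
Take 300 from S25 at 140 — need 1200 more.
S13 (190): use full 300 — 900 CPU-hours to go.
Take 900 from SZ at 220 to finish.
SA: unused.
Cost = 1100×50 + 600×110 + 300×140 + 300×190 + 900×220 = 418000.

418000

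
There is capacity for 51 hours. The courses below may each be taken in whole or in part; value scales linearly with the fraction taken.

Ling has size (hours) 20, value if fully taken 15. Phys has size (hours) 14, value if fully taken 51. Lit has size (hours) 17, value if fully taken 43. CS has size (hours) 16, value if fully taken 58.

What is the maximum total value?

Best value per unit of size first: Phys 51/14≈3.64, CS 58/16≈3.62, Lit 43/17≈2.53, Ling 15/20≈0.75.
All 14 hours of Phys fit (value 51) ; 37 remain.
All 16 hours of CS fit (value 58) ; 21 remain.
All 17 hours of Lit fit (value 43) ; 4 remain.
4 hours left: a 4/20 share of Ling gives 15×4/20 = 3.
Total value = 155.

155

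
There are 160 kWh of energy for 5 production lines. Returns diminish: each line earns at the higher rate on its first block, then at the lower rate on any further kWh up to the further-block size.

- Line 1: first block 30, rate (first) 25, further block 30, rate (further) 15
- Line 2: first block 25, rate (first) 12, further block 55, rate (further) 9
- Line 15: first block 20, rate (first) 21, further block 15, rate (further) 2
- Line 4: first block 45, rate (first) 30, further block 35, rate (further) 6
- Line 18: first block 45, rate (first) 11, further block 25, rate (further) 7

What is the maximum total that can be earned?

3380

Treat each block as its own option and order by rate: Line 4/first 30 > Line 1/first 25 > Line 15/first 21 > Line 1/second 15 > Line 2/first 12 > Line 18/first 11 > Line 2/second 9 > Line 18/second 7 > Line 4/second 6 > Line 15/second 2.
Line 4 first at 30: fill all 45 → 115 left.
Fill Line 1 first block (30 at 25) → 85 left.
Line 15/first (21): +20 → 65 left.
Line 1/second (15): +30 → 35 left.
Line 2 first at 12: fill all 25 → 10 left.
Line 18/first: +10 of 45 at 11; pool empty.
Total = 30×45 + 25×30 + 21×20 + 15×30 + 12×25 + 11×10 = 3380.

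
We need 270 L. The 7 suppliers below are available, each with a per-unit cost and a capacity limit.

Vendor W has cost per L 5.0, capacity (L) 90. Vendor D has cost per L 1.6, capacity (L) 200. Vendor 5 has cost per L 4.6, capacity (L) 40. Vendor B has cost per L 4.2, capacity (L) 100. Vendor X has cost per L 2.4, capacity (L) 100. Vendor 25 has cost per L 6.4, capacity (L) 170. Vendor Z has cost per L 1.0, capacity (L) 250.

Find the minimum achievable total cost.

Fill from the cheapest supplier first.
Vendor Z at 1.0: take all 250 L → 20 still needed.
Vendor D (1.6): take the remaining 20 → done.
Vendor X, Vendor B, Vendor 5, Vendor W, Vendor 25: unused.
Cost = 250×1.0 + 20×1.6 = 282.

282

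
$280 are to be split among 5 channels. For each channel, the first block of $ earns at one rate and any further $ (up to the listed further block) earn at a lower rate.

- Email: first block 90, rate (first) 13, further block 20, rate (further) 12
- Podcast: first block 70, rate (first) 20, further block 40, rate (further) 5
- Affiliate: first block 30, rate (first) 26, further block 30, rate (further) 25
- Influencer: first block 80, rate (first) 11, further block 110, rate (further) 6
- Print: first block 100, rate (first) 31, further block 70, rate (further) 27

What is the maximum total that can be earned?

7520

Treat each block as its own option and order by rate: Print/T1 31 > Print/T2 27 > Affiliate/T1 26 > Affiliate/T2 25 > Podcast/T1 20 > Email/T1 13 > Email/T2 12 > Influencer/T1 11 > Influencer/T2 6 > Podcast/T2 5.
Fill Print T1 block (100 at 31) ; 180 left.
Print T2 at 27: fill all 70 ; 110 left.
Fill Affiliate T1 block (30 at 26) ; 80 left.
Affiliate T2 at 25: fill all 30 ; 50 left.
Podcast T1 at 20: only 50 left, fill 50.
Total = 31×100 + 27×70 + 26×30 + 25×30 + 20×50 = 7520.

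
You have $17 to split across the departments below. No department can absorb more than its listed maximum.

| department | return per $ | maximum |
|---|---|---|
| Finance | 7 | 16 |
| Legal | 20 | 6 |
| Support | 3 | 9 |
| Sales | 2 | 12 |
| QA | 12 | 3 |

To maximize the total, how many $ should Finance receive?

8

Order the departments by return per $: Legal 20 > QA 12 > Finance 7 > Support 3 > Sales 2.
Legal takes 6 to reach its cap of 6 ; 11 left.
Give QA 3 to hit its cap of 3 ; 8 left.
Finance: +8 (room for 16) → 8. Pool exhausted.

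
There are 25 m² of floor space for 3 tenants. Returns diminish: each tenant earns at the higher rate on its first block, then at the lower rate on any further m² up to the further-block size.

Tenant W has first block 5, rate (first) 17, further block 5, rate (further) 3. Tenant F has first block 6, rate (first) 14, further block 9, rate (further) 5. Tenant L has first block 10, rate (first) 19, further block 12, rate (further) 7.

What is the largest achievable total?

Treat each block as its own option and order by rate: Tenant L/T1 19 > Tenant W/T1 17 > Tenant F/T1 14 > Tenant L/T2 7 > Tenant F/T2 5 > Tenant W/T2 3.
Tenant L T1 at 19: fill all 10 ; 15 left.
Tenant W/T1 (17): +5 ; 10 left.
Tenant F T1 at 14: fill all 6 ; 4 left.
Tenant L T2 at 7: only 4 left, fill 4.
Total = 19×10 + 17×5 + 14×6 + 7×4 = 387.

387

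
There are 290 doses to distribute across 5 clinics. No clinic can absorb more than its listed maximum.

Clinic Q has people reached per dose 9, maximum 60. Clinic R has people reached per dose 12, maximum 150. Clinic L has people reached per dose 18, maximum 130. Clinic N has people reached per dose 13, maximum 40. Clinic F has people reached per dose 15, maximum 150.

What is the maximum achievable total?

4720

Order the clinics by people reached per dose: Clinic L 18 > Clinic F 15 > Clinic N 13 > Clinic R 12 > Clinic Q 9.
Give Clinic L 130 to hit its cap of 130 — 160 left.
Clinic F takes 150 to reach its cap of 150 — 10 left.
Clinic N has room for 40 but only 10 remain, so it gets 10.
Total = 18×130 + 13×10 + 15×150 = 4720.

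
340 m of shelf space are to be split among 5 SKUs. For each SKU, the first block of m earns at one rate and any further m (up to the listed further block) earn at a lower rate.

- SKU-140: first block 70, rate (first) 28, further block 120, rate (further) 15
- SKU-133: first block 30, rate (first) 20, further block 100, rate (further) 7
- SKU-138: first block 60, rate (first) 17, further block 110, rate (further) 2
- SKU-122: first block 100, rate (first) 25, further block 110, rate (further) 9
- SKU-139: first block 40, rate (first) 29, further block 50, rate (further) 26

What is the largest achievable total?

8370

Order all 10 blocks by rate: SKU-139/tier1 29 > SKU-140/tier1 28 > SKU-139/tier2 26 > SKU-122/tier1 25 > SKU-133/tier1 20 > SKU-138/tier1 17 > SKU-140/tier2 15 > SKU-122/tier2 9 > SKU-133/tier2 7 > SKU-138/tier2 2.
SKU-139/tier1 (29): +40 ; 300 left.
SKU-140 tier1 at 28: fill all 70 ; 230 left.
SKU-139 tier2 at 26: fill all 50 ; 180 left.
SKU-122 tier1 at 25: fill all 100 ; 80 left.
Fill SKU-133 tier1 block (30 at 20) ; 50 left.
SKU-138/tier1: +50 of 60 at 17; pool empty.
Total = 29×40 + 28×70 + 26×50 + 25×100 + 20×30 + 17×50 = 8370.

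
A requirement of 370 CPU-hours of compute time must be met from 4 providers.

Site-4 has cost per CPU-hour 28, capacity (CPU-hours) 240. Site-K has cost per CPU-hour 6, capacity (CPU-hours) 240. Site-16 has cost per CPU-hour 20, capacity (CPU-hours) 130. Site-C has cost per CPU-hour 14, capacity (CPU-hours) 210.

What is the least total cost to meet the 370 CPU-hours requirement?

3260

Cheapest first:
Site-K at 6: take all 240 CPU-hours → 130 still needed.
Site-C at 14: take 130 of its 210 → requirement met.
Site-16, Site-4: unused.
Cost = 240×6 + 130×14 = 3260.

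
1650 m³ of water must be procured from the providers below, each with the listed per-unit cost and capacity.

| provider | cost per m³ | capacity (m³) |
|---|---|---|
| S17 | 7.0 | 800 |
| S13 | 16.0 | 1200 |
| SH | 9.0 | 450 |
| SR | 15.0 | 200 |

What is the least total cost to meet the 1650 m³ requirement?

Fill from the cheapest provider first.
S17 at 7.0: take all 800 m³ → 850 still needed.
Take 450 from SH at 9.0 → need 400 more.
SR at 15.0: take all 200 m³ → 200 still needed.
S13 (16.0): take the remaining 200 → done.
Cost = 800×7.0 + 450×9.0 + 200×15.0 + 200×16.0 = 15850.

15850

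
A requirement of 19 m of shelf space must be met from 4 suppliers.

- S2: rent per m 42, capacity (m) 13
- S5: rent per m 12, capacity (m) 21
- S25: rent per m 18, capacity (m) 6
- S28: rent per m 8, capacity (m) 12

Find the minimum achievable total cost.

180

Cheapest first:
S28 at 8: take all 12 m ; 7 still needed.
Take 7 from S5 at 12 to finish.
S25, S2: unused.
Cost = 12×8 + 7×12 = 180.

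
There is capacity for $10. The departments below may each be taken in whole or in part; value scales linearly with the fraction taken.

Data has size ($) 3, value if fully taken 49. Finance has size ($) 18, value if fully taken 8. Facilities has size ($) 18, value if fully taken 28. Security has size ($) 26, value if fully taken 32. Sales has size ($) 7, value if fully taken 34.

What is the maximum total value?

83

Sort by value density: Data 49/3≈16.3, Sales 34/7≈4.86, Facilities 28/18≈1.56, Security 32/26≈1.23, Finance 8/18≈0.444.
All 3 $ of Data fit (value 49) → 7 remain.
All 7 $ of Sales fit (value 34) → 0 remain.
Total value = 83.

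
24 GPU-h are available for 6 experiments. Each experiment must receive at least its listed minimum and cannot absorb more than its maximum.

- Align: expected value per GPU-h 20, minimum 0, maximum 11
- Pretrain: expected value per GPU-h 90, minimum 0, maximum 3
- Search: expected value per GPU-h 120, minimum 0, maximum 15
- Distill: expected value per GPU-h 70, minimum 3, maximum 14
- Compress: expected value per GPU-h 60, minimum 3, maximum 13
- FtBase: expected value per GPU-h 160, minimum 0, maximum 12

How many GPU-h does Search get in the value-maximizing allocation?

Meeting every minimum uses 0+0+0+3+3+0 = 6 GPU-h, leaving 18.
Rank by expected value per GPU-h: FtBase 160 > Search 120 > Pretrain 90 > Distill 70 > Compress 60 > Align 20.
Give FtBase 12 more to hit its cap of 12 ; 6 left.
Only 6 left; Search takes them to reach 6.

6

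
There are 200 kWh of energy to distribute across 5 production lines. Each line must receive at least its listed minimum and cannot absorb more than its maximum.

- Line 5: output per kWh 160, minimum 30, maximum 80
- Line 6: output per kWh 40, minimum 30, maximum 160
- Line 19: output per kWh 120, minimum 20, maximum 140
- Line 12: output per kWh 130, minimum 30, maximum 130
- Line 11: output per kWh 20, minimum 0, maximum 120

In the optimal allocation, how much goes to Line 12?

Meeting every minimum uses 30+30+20+30+0 = 110 kWh, leaving 90.
Order the production lines by output per kWh: Line 5 160 > Line 12 130 > Line 19 120 > Line 6 40 > Line 11 20.
Line 5 takes 50 more to reach its cap of 80 — 40 left.
Line 12: +40 (room for 100) → 70. Pool exhausted.

70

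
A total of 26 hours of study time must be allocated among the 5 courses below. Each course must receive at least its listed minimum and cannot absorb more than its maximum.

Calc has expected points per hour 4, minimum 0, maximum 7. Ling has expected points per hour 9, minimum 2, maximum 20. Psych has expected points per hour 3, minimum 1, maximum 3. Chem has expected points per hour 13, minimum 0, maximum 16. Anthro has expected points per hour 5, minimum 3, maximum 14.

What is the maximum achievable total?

Meeting every minimum uses 0+2+1+0+3 = 6 hours, leaving 20.
Rank by expected points per hour: Chem 13 > Ling 9 > Anthro 5 > Calc 4 > Psych 3.
Chem: +16 to 16 (cap) — 4 left.
Ling has room for 18 more but only 4 remain, so it gets 6.
Total = 9×6 + 3×1 + 13×16 + 5×3 = 280.

280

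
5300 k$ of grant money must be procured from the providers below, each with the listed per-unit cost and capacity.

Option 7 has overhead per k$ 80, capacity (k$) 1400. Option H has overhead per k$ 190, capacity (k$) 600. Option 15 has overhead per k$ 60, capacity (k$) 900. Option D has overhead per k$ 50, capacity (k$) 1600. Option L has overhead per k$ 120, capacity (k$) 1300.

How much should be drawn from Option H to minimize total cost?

Cheapest first:
Option D (50): use full 1600 — 3700 k$ to go.
Take 900 from Option 15 at 60 — need 2800 more.
Option 7 at 80: take all 1400 k$ — 1400 still needed.
Option L (120): use full 1300 — 100 k$ to go.
Option H (190): take the remaining 100 — done.

100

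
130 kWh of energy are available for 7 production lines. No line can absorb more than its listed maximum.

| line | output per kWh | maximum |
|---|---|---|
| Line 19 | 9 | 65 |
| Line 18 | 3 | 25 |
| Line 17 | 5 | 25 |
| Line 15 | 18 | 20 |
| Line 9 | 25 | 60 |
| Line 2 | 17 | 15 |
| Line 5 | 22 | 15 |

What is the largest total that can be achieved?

2625

Order the production lines by output per kWh: Line 9 25 > Line 5 22 > Line 15 18 > Line 2 17 > Line 19 9 > Line 17 5 > Line 18 3.
Give Line 9 60 to hit its cap of 60 → 70 left.
Line 5: +15 to 15 (cap) → 55 left.
Give Line 15 20 to hit its cap of 20 → 35 left.
Line 2 takes 15 to reach its cap of 15 → 20 left.
Line 19: +20 (room for 65) → 20. Pool exhausted.
Total = 9×20 + 18×20 + 25×60 + 17×15 + 22×15 = 2625.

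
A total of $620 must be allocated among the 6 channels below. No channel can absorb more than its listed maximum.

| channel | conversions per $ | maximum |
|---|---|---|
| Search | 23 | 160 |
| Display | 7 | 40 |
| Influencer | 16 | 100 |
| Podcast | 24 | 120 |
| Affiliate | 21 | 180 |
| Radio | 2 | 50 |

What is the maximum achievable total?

Order the channels by conversions per $: Podcast 24 > Search 23 > Affiliate 21 > Influencer 16 > Display 7 > Radio 2.
Give Podcast 120 to hit its cap of 120 ; 500 left.
Search: +160 to 160 (cap) ; 340 left.
Affiliate takes 180 to reach its cap of 180 ; 160 left.
Influencer takes 100 to reach its cap of 100 ; 60 left.
Display: +40 to 40 (cap) ; 20 left.
Radio: +20 (room for 50) → 20. Pool exhausted.
Total = 23×160 + 7×40 + 16×100 + 24×120 + 21×180 + 2×20 = 12260.

12260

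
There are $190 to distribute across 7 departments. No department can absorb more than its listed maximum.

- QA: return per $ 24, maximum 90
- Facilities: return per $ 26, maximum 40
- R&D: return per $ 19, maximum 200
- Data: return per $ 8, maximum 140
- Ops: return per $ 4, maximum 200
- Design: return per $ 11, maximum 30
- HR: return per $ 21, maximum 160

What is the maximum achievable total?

Rank by return per $: Facilities 26 > QA 24 > HR 21 > R&D 19 > Design 11 > Data 8 > Ops 4.
Facilities takes 40 to reach its cap of 40 ; 150 left.
QA: +90 to 90 (cap) ; 60 left.
HR has room for 160 but only 60 remain, so it gets 60.
Total = 24×90 + 26×40 + 21×60 = 4460.

4460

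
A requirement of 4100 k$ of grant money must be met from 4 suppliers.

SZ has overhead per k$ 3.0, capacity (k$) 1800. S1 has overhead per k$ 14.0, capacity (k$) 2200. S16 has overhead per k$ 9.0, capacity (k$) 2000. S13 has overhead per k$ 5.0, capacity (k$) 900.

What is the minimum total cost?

Cheapest first:
SZ at 3.0: take all 1800 k$ ; 2300 still needed.
S13 at 5.0: take all 900 k$ ; 1400 still needed.
Take 1400 from S16 at 9.0 to finish.
S1: unused.
Cost = 1800×3.0 + 900×5.0 + 1400×9.0 = 22500.

22500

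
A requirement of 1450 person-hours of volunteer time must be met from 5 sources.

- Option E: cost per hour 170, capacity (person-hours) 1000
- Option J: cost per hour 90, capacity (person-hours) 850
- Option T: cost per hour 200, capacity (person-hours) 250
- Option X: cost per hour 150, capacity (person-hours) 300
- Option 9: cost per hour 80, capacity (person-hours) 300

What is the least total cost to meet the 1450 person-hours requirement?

Use sources in increasing cost order.
Take 300 from Option 9 at 80 → need 1150 more.
Option J at 90: take all 850 person-hours → 300 still needed.
Take 300 from Option X at 150 → need 0 more.
Option E, Option T: unused.
Cost = 300×80 + 850×90 + 300×150 = 145500.

145500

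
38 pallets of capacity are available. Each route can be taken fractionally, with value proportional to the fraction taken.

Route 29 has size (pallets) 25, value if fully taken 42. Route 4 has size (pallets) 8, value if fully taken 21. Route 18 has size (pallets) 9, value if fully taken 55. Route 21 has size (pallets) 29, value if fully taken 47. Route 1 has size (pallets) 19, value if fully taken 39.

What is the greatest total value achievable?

Sort by value density: Route 18 55/9≈6.11, Route 4 21/8≈2.62, Route 1 39/19≈2.05, Route 29 42/25≈1.68, Route 21 47/29≈1.62.
Take all of Route 18 (9 pallets, value 55) — 29 pallets left.
All 8 pallets of Route 4 fit (value 21) — 21 remain.
Route 1: take in full, 19 pallets for value 39 — 2 left.
Only 2 pallets remain; take 2/25 of Route 29 for value 42×2/25 = 3.36.
Total value = 118.36.

118.36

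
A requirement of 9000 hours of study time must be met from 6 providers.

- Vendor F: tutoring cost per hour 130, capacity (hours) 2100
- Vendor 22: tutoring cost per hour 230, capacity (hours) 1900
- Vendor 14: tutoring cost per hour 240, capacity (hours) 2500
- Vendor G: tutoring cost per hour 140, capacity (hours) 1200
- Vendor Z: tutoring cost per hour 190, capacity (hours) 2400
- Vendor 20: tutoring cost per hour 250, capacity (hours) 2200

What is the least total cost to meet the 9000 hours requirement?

1670000

Use providers in increasing cost order.
Take 2100 from Vendor F at 130 — need 6900 more.
Take 1200 from Vendor G at 140 — need 5700 more.
Take 2400 from Vendor Z at 190 — need 3300 more.
Take 1900 from Vendor 22 at 230 — need 1400 more.
Vendor 14 (240): take the remaining 1400 — done.
Vendor 20: unused.
Cost = 2100×130 + 1200×140 + 2400×190 + 1900×230 + 1400×240 = 1670000.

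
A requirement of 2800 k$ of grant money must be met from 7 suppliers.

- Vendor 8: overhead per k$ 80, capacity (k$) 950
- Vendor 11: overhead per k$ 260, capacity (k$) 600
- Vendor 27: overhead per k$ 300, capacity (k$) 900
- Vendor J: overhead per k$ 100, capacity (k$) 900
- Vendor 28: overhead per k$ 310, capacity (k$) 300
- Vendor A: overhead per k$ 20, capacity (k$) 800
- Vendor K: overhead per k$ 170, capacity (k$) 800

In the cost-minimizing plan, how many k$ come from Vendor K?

Use suppliers in increasing cost order.
Take 800 from Vendor A at 20 — need 2000 more.
Take 950 from Vendor 8 at 80 — need 1050 more.
Vendor J at 100: take all 900 k$ — 150 still needed.
Vendor K at 170: take 150 of its 800 — requirement met.
Vendor 11, Vendor 27, Vendor 28: unused.

150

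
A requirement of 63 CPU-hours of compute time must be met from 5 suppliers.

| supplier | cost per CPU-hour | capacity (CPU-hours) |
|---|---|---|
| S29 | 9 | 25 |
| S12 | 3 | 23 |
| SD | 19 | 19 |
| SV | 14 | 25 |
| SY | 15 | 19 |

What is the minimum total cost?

Cheapest first:
S12 at 3: take all 23 CPU-hours — 40 still needed.
S29 (9): use full 25 — 15 CPU-hours to go.
SV (14): take the remaining 15 — done.
SY, SD: unused.
Cost = 23×3 + 25×9 + 15×14 = 504.

504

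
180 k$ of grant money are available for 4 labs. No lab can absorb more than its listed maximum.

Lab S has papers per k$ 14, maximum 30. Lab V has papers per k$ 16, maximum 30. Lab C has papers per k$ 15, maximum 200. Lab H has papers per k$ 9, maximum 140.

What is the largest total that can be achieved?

Highest papers per k$ first: Lab V 16 > Lab C 15 > Lab S 14 > Lab H 9.
Lab V takes 30 to reach its cap of 30 ; 150 left.
Only 150 left; Lab C takes them to reach 150.
Total = 16×30 + 15×150 = 2730.

2730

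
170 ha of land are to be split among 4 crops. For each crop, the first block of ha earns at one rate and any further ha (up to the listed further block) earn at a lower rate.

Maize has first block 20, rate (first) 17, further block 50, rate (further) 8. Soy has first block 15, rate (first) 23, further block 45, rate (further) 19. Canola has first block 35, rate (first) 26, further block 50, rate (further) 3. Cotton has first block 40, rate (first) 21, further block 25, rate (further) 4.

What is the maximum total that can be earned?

Order all 8 blocks by rate: Canola/T1 26 > Soy/T1 23 > Cotton/T1 21 > Soy/T2 19 > Maize/T1 17 > Maize/T2 8 > Cotton/T2 4 > Canola/T2 3.
Canola/T1 (26): +35 — 135 left.
Soy T1 at 23: fill all 15 — 120 left.
Fill Cotton T1 block (40 at 21) — 80 left.
Soy T2 at 19: fill all 45 — 35 left.
Fill Maize T1 block (20 at 17) — 15 left.
Maize/T2: +15 of 50 at 8; pool empty.
Total = 26×35 + 23×15 + 21×40 + 19×45 + 17×20 + 8×15 = 3410.

3410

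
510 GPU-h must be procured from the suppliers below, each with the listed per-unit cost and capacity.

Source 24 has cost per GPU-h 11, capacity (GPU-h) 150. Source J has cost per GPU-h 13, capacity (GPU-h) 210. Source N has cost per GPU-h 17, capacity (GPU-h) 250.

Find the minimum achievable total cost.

Use suppliers in increasing cost order.
Source 24 (11): use full 150 → 360 GPU-h to go.
Source J at 13: take all 210 GPU-h → 150 still needed.
Take 150 from Source N at 17 to finish.
Cost = 150×11 + 210×13 + 150×17 = 6930.

6930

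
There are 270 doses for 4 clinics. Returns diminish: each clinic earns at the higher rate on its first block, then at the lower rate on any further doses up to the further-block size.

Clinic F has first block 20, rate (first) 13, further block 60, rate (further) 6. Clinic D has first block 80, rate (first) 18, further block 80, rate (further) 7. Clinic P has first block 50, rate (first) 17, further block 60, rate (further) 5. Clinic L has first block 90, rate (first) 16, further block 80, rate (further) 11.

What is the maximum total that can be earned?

4320

Treat each block as its own option and order by rate: Clinic D/tier1 18 > Clinic P/tier1 17 > Clinic L/tier1 16 > Clinic F/tier1 13 > Clinic L/tier2 11 > Clinic D/tier2 7 > Clinic F/tier2 6 > Clinic P/tier2 5.
Clinic D/tier1 (18): +80 ; 190 left.
Fill Clinic P tier1 block (50 at 17) ; 140 left.
Clinic L/tier1 (16): +90 ; 50 left.
Fill Clinic F tier1 block (20 at 13) ; 30 left.
30 remain; put them into Clinic L tier2 at 11.
Total = 18×80 + 17×50 + 16×90 + 13×20 + 11×30 = 4320.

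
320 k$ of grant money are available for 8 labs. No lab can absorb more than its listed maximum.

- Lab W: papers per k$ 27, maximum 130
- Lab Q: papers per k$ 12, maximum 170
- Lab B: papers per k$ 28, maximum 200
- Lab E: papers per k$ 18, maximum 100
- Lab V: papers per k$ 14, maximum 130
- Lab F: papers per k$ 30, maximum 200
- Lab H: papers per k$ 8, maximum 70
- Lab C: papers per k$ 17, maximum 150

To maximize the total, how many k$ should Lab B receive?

120

Highest papers per k$ first: Lab F 30 > Lab B 28 > Lab W 27 > Lab E 18 > Lab C 17 > Lab V 14 > Lab Q 12 > Lab H 8.
Lab F takes 200 to reach its cap of 200 → 120 left.
Lab B has room for 200 but only 120 remain, so it gets 120.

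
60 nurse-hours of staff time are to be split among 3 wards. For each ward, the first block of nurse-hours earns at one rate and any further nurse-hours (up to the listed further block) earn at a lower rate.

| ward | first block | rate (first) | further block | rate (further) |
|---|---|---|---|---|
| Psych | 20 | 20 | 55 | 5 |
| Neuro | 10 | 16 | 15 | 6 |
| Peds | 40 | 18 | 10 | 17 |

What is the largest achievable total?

Order all 6 blocks by rate: Psych/first 20 > Peds/first 18 > Peds/second 17 > Neuro/first 16 > Neuro/second 6 > Psych/second 5.
Psych first at 20: fill all 20 ; 40 left.
Peds/first (18): +40 ; 0 left.
Total = 20×20 + 18×40 = 1120.

1120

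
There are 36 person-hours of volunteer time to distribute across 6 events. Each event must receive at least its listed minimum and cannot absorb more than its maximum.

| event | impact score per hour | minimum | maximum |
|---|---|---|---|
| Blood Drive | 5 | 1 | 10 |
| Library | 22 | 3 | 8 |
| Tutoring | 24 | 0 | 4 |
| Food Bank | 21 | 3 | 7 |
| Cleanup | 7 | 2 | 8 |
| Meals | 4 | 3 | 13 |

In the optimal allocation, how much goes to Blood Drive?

6

Meeting every minimum uses 1+3+0+3+2+3 = 12 person-hours, leaving 24.
Order the events by impact score per hour: Tutoring 24 > Library 22 > Food Bank 21 > Cleanup 7 > Blood Drive 5 > Meals 4.
Give Tutoring 4 more to hit its cap of 4 — 20 left.
Library takes 5 more to reach its cap of 8 — 15 left.
Food Bank: +4 to 7 (cap) — 11 left.
Cleanup: +6 to 8 (cap) — 5 left.
Blood Drive: +5 (room for 9) → 6. Pool exhausted.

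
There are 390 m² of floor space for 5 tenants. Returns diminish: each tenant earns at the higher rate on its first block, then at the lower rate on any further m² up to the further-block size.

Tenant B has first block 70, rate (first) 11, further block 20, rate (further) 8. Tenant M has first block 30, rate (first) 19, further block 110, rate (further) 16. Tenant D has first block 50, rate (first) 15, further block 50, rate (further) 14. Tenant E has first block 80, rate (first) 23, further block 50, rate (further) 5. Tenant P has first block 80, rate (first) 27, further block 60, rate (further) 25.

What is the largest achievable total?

8280

Treat each block as its own option and order by rate: Tenant P/tier1 27 > Tenant P/tier2 25 > Tenant E/tier1 23 > Tenant M/tier1 19 > Tenant M/tier2 16 > Tenant D/tier1 15 > Tenant D/tier2 14 > Tenant B/tier1 11 > Tenant B/tier2 8 > Tenant E/tier2 5.
Tenant P/tier1 (27): +80 ; 310 left.
Tenant P tier2 at 25: fill all 60 ; 250 left.
Fill Tenant E tier1 block (80 at 23) ; 170 left.
Tenant M tier1 at 19: fill all 30 ; 140 left.
Tenant M tier2 at 16: fill all 110 ; 30 left.
Tenant D tier1 at 15: only 30 left, fill 30.
Total = 27×80 + 25×60 + 23×80 + 19×30 + 16×110 + 15×30 = 8280.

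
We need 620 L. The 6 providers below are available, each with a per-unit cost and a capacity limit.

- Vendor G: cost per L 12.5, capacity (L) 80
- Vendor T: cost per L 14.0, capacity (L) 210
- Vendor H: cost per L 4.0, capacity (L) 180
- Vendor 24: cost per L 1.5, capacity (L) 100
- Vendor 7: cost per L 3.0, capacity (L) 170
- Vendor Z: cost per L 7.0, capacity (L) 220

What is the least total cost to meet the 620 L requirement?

Use providers in increasing cost order.
Take 100 from Vendor 24 at 1.5 ; need 520 more.
Vendor 7 (3.0): use full 170 ; 350 L to go.
Take 180 from Vendor H at 4.0 ; need 170 more.
Vendor Z at 7.0: take 170 of its 220 ; requirement met.
Vendor G, Vendor T: unused.
Cost = 100×1.5 + 170×3.0 + 180×4.0 + 170×7.0 = 2570.

2570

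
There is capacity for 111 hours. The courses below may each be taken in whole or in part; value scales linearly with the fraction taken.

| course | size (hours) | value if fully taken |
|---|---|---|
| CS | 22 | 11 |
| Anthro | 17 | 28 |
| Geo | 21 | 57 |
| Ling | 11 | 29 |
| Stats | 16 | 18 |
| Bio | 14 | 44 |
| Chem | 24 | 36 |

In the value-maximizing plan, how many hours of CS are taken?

8

Rank by value-to-size ratio: Bio 44/14≈3.14, Geo 57/21≈2.71, Ling 29/11≈2.64, Anthro 28/17≈1.65, Chem 36/24≈1.5, Stats 18/16≈1.12, CS 11/22≈0.5.
Bio: take in full, 14 hours for value 44 ; 97 left.
Geo: take in full, 21 hours for value 57 ; 76 left.
All 11 hours of Ling fit (value 29) ; 65 remain.
Anthro: take in full, 17 hours for value 28 ; 48 left.
Take all of Chem (24 hours, value 36) ; 24 hours left.
Stats: take in full, 16 hours for value 18 ; 8 left.
Fill the last 8 hours with part of CS: 8/22 of it earns 4.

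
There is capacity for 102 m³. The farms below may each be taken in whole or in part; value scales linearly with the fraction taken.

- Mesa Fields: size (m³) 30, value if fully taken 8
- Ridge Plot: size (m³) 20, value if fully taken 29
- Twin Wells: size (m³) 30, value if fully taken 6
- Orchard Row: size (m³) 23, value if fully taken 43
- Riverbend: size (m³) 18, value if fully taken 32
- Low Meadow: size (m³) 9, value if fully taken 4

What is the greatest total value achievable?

116.4

Sort by value density: Orchard Row 43/23≈1.87, Riverbend 32/18≈1.78, Ridge Plot 29/20≈1.45, Low Meadow 4/9≈0.444, Mesa Fields 8/30≈0.267, Twin Wells 6/30≈0.2.
All 23 m³ of Orchard Row fit (value 43) → 79 remain.
Riverbend: take in full, 18 m³ for value 32 → 61 left.
Ridge Plot: take in full, 20 m³ for value 29 → 41 left.
All 9 m³ of Low Meadow fit (value 4) → 32 remain.
Take all of Mesa Fields (30 m³, value 8) → 2 m³ left.
2 m³ left: a 2/30 share of Twin Wells gives 6×2/30 = 0.4.
Total value = 116.4.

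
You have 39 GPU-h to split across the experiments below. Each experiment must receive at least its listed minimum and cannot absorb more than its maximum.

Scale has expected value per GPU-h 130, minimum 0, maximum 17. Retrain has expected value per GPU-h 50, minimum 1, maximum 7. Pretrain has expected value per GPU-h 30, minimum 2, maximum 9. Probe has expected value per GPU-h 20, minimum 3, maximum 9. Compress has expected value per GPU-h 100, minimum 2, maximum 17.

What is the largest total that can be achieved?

Meeting every minimum uses 0+1+2+3+2 = 8 GPU-h, leaving 31.
Order the experiments by expected value per GPU-h: Scale 130 > Compress 100 > Retrain 50 > Pretrain 30 > Probe 20.
Scale takes 17 more to reach its cap of 17 ; 14 left.
Only 14 left; Compress takes them to reach 16.
Total = 130×17 + 50×1 + 30×2 + 20×3 + 100×16 = 3980.

3980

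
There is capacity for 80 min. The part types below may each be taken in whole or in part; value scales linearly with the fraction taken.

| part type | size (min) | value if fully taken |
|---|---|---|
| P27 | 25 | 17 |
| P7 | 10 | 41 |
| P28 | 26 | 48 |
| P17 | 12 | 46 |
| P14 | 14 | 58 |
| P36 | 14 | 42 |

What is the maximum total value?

Sort by value density: P14 58/14≈4.14, P7 41/10≈4.1, P17 46/12≈3.83, P36 42/14≈3, P28 48/26≈1.85, P27 17/25≈0.68.
Take all of P14 (14 min, value 58) — 66 min left.
All 10 min of P7 fit (value 41) — 56 remain.
P17: take in full, 12 min for value 46 — 44 left.
All 14 min of P36 fit (value 42) — 30 remain.
Take all of P28 (26 min, value 48) — 4 min left.
Only 4 min remain; take 4/25 of P27 for value 17×4/25 = 2.72.
Total value = 237.72.

237.72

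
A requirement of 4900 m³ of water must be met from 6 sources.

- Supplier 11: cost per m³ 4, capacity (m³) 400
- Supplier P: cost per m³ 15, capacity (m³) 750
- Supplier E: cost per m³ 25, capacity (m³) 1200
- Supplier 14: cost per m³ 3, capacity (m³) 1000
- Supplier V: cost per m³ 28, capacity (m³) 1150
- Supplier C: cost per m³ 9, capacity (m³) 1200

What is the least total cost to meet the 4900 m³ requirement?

66450

Cheapest first:
Supplier 14 at 3: take all 1000 m³ — 3900 still needed.
Supplier 11 at 4: take all 400 m³ — 3500 still needed.
Supplier C at 9: take all 1200 m³ — 2300 still needed.
Supplier P (15): use full 750 — 1550 m³ to go.
Supplier E (25): use full 1200 — 350 m³ to go.
Supplier V at 28: take 350 of its 1150 — requirement met.
Cost = 1000×3 + 400×4 + 1200×9 + 750×15 + 1200×25 + 350×28 = 66450.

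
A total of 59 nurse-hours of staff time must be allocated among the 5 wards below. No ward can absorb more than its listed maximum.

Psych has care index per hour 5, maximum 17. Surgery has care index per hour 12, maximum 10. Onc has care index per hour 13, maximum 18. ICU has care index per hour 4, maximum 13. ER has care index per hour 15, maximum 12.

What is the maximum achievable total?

627

Order the wards by care index per hour: ER 15 > Onc 13 > Surgery 12 > Psych 5 > ICU 4.
ER takes 12 to reach its cap of 12 — 47 left.
Give Onc 18 to hit its cap of 18 — 29 left.
Give Surgery 10 to hit its cap of 10 — 19 left.
Give Psych 17 to hit its cap of 17 — 2 left.
Only 2 left; ICU takes them to reach 2.
Total = 5×17 + 12×10 + 13×18 + 4×2 + 15×12 = 627.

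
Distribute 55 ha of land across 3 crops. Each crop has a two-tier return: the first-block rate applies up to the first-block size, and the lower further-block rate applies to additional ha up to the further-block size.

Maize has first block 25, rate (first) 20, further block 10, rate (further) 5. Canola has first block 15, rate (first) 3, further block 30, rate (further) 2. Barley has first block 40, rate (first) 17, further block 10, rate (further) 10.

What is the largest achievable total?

Treat each block as its own option and order by rate: Maize/tier1 20 > Barley/tier1 17 > Barley/tier2 10 > Maize/tier2 5 > Canola/tier1 3 > Canola/tier2 2.
Maize/tier1 (20): +25 → 30 left.
30 remain; put them into Barley tier1 at 17.
Total = 20×25 + 17×30 = 1010.

1010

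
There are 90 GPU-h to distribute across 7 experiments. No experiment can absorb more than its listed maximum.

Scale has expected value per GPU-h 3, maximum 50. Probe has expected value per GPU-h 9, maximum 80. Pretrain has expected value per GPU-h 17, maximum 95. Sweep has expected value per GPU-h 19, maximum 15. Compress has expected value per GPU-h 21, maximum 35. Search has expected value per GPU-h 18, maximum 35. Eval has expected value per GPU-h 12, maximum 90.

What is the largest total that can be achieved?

Order the experiments by expected value per GPU-h: Compress 21 > Sweep 19 > Search 18 > Pretrain 17 > Eval 12 > Probe 9 > Scale 3.
Compress takes 35 to reach its cap of 35 ; 55 left.
Sweep takes 15 to reach its cap of 15 ; 40 left.
Search takes 35 to reach its cap of 35 ; 5 left.
Only 5 left; Pretrain takes them to reach 5.
Total = 17×5 + 19×15 + 21×35 + 18×35 = 1735.

1735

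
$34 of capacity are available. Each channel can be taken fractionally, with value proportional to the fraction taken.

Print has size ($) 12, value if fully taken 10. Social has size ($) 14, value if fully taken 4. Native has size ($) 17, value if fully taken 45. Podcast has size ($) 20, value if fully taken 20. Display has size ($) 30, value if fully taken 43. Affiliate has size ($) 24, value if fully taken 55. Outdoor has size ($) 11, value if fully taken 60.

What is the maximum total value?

Rank by value-to-size ratio: Outdoor 60/11≈5.45, Native 45/17≈2.65, Affiliate 55/24≈2.29, Display 43/30≈1.43, Podcast 20/20≈1, Print 10/12≈0.833, Social 4/14≈0.286.
All 11 $ of Outdoor fit (value 60) ; 23 remain.
All 17 $ of Native fit (value 45) ; 6 remain.
Fill the last 6 $ with part of Affiliate: 6/24 of it earns 13.75.
Total value = 118.75.

118.75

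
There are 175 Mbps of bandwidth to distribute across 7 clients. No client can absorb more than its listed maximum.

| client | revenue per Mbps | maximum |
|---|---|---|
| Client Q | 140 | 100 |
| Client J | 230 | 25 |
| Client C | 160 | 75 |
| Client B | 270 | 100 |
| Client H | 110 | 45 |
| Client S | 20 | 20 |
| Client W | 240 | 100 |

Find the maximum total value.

Rank by revenue per Mbps: Client B 270 > Client W 240 > Client J 230 > Client C 160 > Client Q 140 > Client H 110 > Client S 20.
Give Client B 100 to hit its cap of 100 — 75 left.
Only 75 left; Client W takes them to reach 75.
Total = 270×100 + 240×75 = 45000.

45000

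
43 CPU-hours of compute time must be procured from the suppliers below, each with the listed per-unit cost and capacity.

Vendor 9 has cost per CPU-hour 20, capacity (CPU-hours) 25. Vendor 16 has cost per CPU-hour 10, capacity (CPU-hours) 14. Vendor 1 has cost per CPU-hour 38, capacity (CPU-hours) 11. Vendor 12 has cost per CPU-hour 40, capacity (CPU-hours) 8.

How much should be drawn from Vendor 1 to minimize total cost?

Use suppliers in increasing cost order.
Vendor 16 at 10: take all 14 CPU-hours ; 29 still needed.
Vendor 9 (20): use full 25 ; 4 CPU-hours to go.
Vendor 1 at 38: take 4 of its 11 ; requirement met.
Vendor 12: unused.

4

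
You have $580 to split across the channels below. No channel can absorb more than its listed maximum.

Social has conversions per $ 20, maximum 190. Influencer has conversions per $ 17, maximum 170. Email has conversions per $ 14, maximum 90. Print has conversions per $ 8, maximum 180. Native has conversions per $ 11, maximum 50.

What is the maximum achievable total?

Rank by conversions per $: Social 20 > Influencer 17 > Email 14 > Native 11 > Print 8.
Give Social 190 to hit its cap of 190 ; 390 left.
Influencer: +170 to 170 (cap) ; 220 left.
Give Email 90 to hit its cap of 90 ; 130 left.
Give Native 50 to hit its cap of 50 ; 80 left.
Only 80 left; Print takes them to reach 80.
Total = 20×190 + 17×170 + 14×90 + 8×80 + 11×50 = 9140.

9140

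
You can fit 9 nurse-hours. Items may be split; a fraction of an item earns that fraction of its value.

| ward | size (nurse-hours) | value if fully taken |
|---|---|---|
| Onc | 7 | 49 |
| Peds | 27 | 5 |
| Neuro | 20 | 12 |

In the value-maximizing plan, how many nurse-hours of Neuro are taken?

2

Best value per unit of size first: Onc 49/7≈7, Neuro 12/20≈0.6, Peds 5/27≈0.185.
Onc: take in full, 7 nurse-hours for value 49 ; 2 left.
Fill the last 2 nurse-hours with part of Neuro: 2/20 of it earns 1.2.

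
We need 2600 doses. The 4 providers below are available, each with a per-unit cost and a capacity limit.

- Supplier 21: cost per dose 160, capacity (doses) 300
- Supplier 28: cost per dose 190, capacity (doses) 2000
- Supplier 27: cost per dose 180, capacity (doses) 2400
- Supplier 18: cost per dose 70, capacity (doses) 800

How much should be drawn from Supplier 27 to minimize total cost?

Cheapest first:
Supplier 18 at 70: take all 800 doses ; 1800 still needed.
Supplier 21 (160): use full 300 ; 1500 doses to go.
Supplier 27 at 180: take 1500 of its 2400 ; requirement met.
Supplier 28: unused.

1500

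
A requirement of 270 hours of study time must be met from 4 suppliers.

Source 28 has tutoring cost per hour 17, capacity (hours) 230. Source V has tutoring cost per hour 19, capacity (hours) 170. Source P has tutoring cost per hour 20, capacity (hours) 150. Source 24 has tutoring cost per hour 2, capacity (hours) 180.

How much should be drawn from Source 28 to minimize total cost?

90

Fill from the cheapest supplier first.
Take 180 from Source 24 at 2 ; need 90 more.
Take 90 from Source 28 at 17 to finish.
Source V, Source P: unused.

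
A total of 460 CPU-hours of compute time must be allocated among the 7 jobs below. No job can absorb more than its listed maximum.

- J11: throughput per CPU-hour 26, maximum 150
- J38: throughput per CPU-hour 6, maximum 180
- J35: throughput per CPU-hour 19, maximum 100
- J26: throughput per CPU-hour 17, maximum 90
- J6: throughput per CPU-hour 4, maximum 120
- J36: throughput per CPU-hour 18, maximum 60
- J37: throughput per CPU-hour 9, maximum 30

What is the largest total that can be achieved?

Highest throughput per CPU-hour first: J11 26 > J35 19 > J36 18 > J26 17 > J37 9 > J38 6 > J6 4.
Give J11 150 to hit its cap of 150 ; 310 left.
J35: +100 to 100 (cap) ; 210 left.
J36 takes 60 to reach its cap of 60 ; 150 left.
J26: +90 to 90 (cap) ; 60 left.
J37 takes 30 to reach its cap of 30 ; 30 left.
J38: +30 (room for 180) → 30. Pool exhausted.
Total = 26×150 + 6×30 + 19×100 + 17×90 + 18×60 + 9×30 = 8860.

8860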